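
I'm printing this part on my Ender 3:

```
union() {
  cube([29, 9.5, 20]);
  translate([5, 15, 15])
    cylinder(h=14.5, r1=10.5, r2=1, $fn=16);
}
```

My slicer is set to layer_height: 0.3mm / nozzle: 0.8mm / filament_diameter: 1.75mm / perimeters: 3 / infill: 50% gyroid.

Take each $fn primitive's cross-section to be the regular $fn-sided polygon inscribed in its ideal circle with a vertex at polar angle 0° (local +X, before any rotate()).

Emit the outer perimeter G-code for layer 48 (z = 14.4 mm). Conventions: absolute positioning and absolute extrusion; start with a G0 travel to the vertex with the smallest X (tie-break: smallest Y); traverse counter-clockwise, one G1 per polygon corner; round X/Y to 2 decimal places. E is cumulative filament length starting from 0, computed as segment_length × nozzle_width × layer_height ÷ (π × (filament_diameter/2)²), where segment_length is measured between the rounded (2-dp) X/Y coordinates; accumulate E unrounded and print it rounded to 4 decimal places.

G0 X0.00 Y0.00 Z14.40
G1 X29.00 Y0.00 E2.8936
G1 X29.00 Y9.50 E3.8415
G1 X0.00 Y9.50 E6.7352
G1 X0.00 Y0.00 E7.6831

At z = 14.4 mm: the 29×9.5 cube contributes its full rectangle; the cone at (5, 15) does not reach this height (z outside [15, 29.5]); Taking the union: only the 29×9.5 cube is present, so the union is just that shape — 1 connected region. The outline is a single polygon with 4 vertices. Extrusion per mm of travel: 0.8 × 0.3 / (π × 0.875²) = 0.099780. Accumulating E over each segment gives final E = 7.6831.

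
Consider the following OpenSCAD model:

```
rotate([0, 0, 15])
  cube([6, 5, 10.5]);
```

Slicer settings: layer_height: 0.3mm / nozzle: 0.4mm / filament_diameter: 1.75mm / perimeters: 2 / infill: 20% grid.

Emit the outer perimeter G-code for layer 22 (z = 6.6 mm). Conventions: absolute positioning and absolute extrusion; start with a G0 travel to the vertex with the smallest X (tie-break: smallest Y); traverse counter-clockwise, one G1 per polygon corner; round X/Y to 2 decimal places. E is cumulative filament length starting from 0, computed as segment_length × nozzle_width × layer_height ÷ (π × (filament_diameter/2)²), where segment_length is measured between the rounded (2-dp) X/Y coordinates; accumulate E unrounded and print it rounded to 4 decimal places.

At z = 6.6 mm: the cube is present — its section is the full 6×5 rectangle; (rotated 15° about Z; rotation is an isometry so areas/perimeters/island counts are preserved). The outline is a single polygon with 4 vertices. Extrusion per mm of travel: 0.4 × 0.3 / (π × 0.875²) = 0.049890. Accumulating E over each segment gives final E = 1.0975.

G0 X-1.29 Y4.83 Z6.60
G1 X0.00 Y0.00 E0.2494
G1 X5.80 Y1.55 E0.5489
G1 X4.50 Y6.38 E0.7985
G1 X-1.29 Y4.83 E1.0975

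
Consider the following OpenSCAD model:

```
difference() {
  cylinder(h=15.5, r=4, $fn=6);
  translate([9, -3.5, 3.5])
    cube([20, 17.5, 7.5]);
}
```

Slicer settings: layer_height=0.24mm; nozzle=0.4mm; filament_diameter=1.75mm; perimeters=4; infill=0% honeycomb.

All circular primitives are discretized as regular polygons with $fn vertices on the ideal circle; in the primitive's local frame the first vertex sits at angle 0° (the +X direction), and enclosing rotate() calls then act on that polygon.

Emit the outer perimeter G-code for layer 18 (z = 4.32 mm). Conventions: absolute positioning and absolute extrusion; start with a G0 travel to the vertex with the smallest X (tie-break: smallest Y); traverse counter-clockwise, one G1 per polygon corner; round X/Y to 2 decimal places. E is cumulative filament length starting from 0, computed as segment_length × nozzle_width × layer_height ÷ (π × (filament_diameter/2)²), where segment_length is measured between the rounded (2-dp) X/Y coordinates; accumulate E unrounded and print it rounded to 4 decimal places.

G0 X-4.00 Y0.00 Z4.32
G1 X-2.00 Y-3.46 E0.1595
G1 X2.00 Y-3.46 E0.3192
G1 X4.00 Y0.00 E0.4787
G1 X2.00 Y3.46 E0.6382
G1 X-2.00 Y3.46 E0.7978
G1 X-4.00 Y0.00 E0.9573

At z = 4.32 mm: the r=4 cylinder contributes a regular 6-gon of circumradius 4; the cube at (9, -3.5) is present — its section is the full 20×17.5 rectangle; After the difference (first − rest): starting from the r=4 cylinder, the 20×17.5 cube at (9, -3.5) misses the remaining region (no effect) — 1 connected region. The outline is a single polygon with 6 vertices. Extrusion per mm of travel: 0.4 × 0.24 / (π × 0.875²) = 0.039912. Accumulating E over each segment gives final E = 0.9573.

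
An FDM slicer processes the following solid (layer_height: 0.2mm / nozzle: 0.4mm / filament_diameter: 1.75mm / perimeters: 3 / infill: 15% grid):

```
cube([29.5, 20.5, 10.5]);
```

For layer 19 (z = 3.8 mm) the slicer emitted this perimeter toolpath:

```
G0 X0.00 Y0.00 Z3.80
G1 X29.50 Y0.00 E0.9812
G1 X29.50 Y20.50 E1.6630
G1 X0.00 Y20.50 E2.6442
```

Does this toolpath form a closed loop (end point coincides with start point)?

no

Start point (G0): (0.00, 0.00). End point (last G1): the path does not return to the start — open.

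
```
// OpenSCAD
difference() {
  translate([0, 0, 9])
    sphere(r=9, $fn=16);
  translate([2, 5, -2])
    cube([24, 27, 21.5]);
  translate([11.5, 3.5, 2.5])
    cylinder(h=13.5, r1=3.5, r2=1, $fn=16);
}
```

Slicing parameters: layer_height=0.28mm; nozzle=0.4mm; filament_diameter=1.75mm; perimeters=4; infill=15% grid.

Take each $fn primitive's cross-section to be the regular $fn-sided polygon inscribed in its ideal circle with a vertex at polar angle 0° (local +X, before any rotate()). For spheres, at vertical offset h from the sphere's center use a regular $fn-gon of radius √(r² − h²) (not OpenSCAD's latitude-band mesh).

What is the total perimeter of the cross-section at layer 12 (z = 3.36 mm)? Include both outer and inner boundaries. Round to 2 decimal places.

44.94 mm

At z = 3.36 mm: the r=9 sphere slices to a regular 16-gon of circumradius 7.014 (√(r²−h²) with h=5.64 from center) (perimeter = 2·16·7.014·sin(180°/16) = 43.79 mm); the cube at (2, 5) is present — its section is the full 24×27 rectangle (perimeter 102.00 mm); the cone at (11.5, 3.5) contributes a regular 16-gon of circumradius 3.341 (interpolated between r1=3.5 and r2=1 at t=0.064) (perimeter = 2·16·3.341·sin(180°/16) = 20.86 mm); After the difference (first − rest): starting from the r=9 sphere, the 24×27 cube at (2, 5) partially overlaps it — only the 2.70 mm² overlap (of its 648.00 mm²) is removed, clipping the outline; the cone at (11.5, 3.5) misses the remaining region (no effect) — boundary = 44.94 mm. Overall, the cross-section is a single solid region. Total boundary length (outer) = 44.94 mm.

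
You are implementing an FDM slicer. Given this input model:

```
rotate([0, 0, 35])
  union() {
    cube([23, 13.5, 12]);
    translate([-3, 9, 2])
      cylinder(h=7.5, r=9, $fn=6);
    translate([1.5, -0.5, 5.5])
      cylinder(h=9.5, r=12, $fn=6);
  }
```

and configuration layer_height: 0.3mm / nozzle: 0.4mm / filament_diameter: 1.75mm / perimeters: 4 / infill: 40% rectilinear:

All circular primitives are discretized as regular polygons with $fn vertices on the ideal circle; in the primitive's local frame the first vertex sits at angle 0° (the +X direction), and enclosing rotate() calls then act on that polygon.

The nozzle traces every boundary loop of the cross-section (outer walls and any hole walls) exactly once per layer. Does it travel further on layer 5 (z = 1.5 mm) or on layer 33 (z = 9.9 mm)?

Layer 5 (z = 1.5): the cube (footprint 23×13.5) is included at this height (perimeter 73.00 mm); the cylinder at (-3, 9) is not intersected at this z (z outside [2, 9.5]); the cylinder at (1.5, -0.5) does not reach this height (z outside [5.5, 15]); Taking the union: only the 23×13.5 cube is present, so the union is just that shape — boundary = 73.00 mm; (rotated 35° about Z; rotation is an isometry so areas/perimeters/island counts are preserved). So its perimeter = 73.00 mm. Layer 33 (z = 9.9): the cube (footprint 23×13.5) is included at this height (perimeter 73.00 mm); the cylinder at (-3, 9) is absent (z outside [2, 9.5]); the r=12 cylinder at (1.5, -0.5) contributes a regular 6-gon of circumradius 12 (perimeter = 2·6·12.000·sin(180°/6) = 72.00 mm); Combining (union): the regions partially overlap (shared area 102.44 mm²), so the edge portions inside another operand are dropped and the merged outline is re-measured after clipping — boundary = 102.97 mm; (whole slice rotated 35° about Z — lengths, areas and connectivity unchanged). So its perimeter = 102.97 mm. Layer 33 is larger (102.97 vs 73.00 mm).

layer 33 (z = 9.9 mm)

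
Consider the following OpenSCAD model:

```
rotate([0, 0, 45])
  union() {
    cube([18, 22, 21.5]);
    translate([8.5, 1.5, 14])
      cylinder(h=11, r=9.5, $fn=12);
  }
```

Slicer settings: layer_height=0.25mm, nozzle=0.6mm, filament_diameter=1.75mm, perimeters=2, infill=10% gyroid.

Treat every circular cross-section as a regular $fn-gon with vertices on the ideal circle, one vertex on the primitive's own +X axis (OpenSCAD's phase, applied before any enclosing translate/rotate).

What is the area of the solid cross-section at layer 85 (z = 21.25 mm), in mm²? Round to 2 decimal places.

506.54 mm²

At z = 21.25 mm: the 18×22 cube contributes its full rectangle (area 396.00 mm²); the r=9.5 cylinder at (8.5, 1.5) contributes a regular 12-gon of circumradius 9.5 (area = (12/2)·9.500²·sin(360°/12) = 270.75 mm²); Combining (union): the regions partially overlap — summed areas 666.75 mm² minus the doubly-counted overlap 160.21 mm² gives 506.54 mm² — area = 506.54 mm²; (rotated 45° about Z; rotation is an isometry so areas/perimeters/island counts are preserved). Overall, the cross-section is a single solid region. Net area = 506.54 mm².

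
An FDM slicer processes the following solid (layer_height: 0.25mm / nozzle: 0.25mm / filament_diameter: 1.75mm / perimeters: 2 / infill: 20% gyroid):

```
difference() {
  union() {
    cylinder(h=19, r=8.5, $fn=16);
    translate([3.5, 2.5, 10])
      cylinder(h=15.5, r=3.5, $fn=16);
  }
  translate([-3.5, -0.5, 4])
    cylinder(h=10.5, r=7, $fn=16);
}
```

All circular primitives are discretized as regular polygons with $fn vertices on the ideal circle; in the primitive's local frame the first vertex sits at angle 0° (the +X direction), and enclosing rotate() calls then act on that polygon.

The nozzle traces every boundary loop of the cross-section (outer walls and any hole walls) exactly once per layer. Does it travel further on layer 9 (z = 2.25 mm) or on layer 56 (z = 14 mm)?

Layer 9 (z = 2.25): the r=8.5 cylinder gives a regular 16-gon of circumradius 8.5 (constant along its height) (perimeter = 2·16·8.500·sin(180°/16) = 53.06 mm); the cylinder at (3.5, 2.5) is absent (z outside [10, 25.5]); Merging all regions: only the r=8.5 cylinder is present, so the union is just that shape — boundary = 53.06 mm; the cylinder at (-3.5, -0.5) does not reach this height (z outside [4, 14.5]); After the difference (first − rest): none of the subtracted shapes is present at this height, so that combined region is unchanged — boundary = 53.06 mm. So its perimeter = 53.06 mm. Layer 56 (z = 14): the cylinder: section is a regular 16-gon, circumradius r=8.5 (perimeter = 2·16·8.500·sin(180°/16) = 53.06 mm); the r=3.5 cylinder at (3.5, 2.5) contributes a regular 16-gon of circumradius 3.5 (perimeter = 2·16·3.500·sin(180°/16) = 21.85 mm); Taking the union: the r=3.5 cylinder at (3.5, 2.5) lies entirely inside the r=8.5 cylinder, so the union is just the r=8.5 cylinder — boundary = 53.06 mm; the cylinder at (-3.5, -0.5): section is a regular 16-gon, circumradius r=7 (perimeter = 2·16·7.000·sin(180°/16) = 43.70 mm); After the difference (first − rest): starting from that combined region, the r=7 cylinder at (-3.5, -0.5) partially overlaps it — only the 127.03 mm² overlap (of its 150.01 mm²) is removed, clipping the outline — boundary = 62.10 mm. So its perimeter = 62.10 mm. Layer 56 is larger (62.10 vs 53.06 mm).

layer 56 (z = 14 mm)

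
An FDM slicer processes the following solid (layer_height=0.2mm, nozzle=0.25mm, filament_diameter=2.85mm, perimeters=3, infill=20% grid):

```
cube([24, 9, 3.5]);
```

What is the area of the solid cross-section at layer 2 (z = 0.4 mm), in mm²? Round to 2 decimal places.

216.00 mm²

At z = 0.4 mm: the 24×9 cube contributes its full rectangle (area 216.00 mm²). Overall, the cross-section is a single solid region. Net area = 216.00 mm².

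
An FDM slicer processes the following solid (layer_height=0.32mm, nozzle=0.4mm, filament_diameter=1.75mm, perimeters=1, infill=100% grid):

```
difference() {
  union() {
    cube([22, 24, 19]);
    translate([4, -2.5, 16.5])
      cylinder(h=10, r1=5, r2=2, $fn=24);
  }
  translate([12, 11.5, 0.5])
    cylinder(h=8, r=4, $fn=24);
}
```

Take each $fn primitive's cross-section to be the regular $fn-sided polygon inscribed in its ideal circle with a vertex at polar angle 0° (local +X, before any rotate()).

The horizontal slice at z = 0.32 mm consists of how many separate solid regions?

1

At z = 0.32 mm: the cube is present — its section is the full 22×24 rectangle; the cone at (4, -2.5) does not reach this height (z outside [16.5, 26.5]); Combining (union): only the 22×24 cube is present, so the union is just that shape — 1 connected region; the cylinder at (12, 11.5) is absent (z outside [0.5, 8.5]); After the difference (first − rest): none of the subtracted shapes is present at this height, so the result so far is unchanged — 1 connected region. The result has 1 disconnected region.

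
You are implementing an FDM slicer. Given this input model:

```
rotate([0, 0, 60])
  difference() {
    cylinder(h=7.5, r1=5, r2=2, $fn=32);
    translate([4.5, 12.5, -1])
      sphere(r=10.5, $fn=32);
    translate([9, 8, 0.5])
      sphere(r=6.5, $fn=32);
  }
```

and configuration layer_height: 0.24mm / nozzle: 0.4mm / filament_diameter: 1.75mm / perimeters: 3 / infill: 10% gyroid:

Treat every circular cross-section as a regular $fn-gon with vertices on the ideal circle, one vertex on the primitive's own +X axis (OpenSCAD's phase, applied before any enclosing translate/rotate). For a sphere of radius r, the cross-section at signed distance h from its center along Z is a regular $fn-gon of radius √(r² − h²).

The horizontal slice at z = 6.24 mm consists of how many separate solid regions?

1

At z = 6.24 mm: the cone (r1=5→r2=2) has section circumradius 2.504 here — a regular 32-gon; the r=10.5 sphere at (4.5, 12.5) slices to a regular 32-gon of circumradius 7.605 (√(r²−h²) with h=7.24 from center); the sphere at (9, 8): section is a regular 32-gon, circumradius = √(r²−h²) = √(6.5²−5.74²) = 3.050; Subtracting the remaining from the first: starting from the cone, the r=10.5 sphere at (4.5, 12.5) misses the remaining region (no effect); the r=6.5 sphere at (9, 8) misses the remaining region (no effect) — 1 connected region; (rotated 60° about Z; rotation is an isometry so areas/perimeters/island counts are preserved). The result has 1 disconnected region.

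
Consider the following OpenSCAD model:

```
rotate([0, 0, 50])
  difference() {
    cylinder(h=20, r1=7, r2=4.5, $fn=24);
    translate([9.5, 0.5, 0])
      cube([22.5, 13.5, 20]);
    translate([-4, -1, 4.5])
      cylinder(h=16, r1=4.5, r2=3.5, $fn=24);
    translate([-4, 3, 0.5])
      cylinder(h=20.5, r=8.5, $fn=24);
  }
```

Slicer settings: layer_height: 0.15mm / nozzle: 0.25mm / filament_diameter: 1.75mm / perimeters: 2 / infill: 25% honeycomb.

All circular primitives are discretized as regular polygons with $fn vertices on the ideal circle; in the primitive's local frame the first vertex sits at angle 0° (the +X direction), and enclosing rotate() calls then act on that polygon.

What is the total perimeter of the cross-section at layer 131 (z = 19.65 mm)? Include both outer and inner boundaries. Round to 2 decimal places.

At z = 19.65 mm: the cone contributes a regular 24-gon of circumradius 4.544 (interpolated between r1=7 and r2=4.5 at t=0.982) (perimeter = 2·24·4.544·sin(180°/24) = 28.47 mm); the cube at (9.5, 0.5) is present — its section is the full 22.5×13.5 rectangle (perimeter 72.00 mm); the cone at (-4, -1) contributes a regular 24-gon of circumradius 3.553 (interpolated between r1=4.5 and r2=3.5 at t=0.947) (perimeter = 2·24·3.553·sin(180°/24) = 22.26 mm); the r=8.5 cylinder at (-4, 3) contributes a regular 24-gon of circumradius 8.5 (perimeter = 2·24·8.500·sin(180°/24) = 53.25 mm); Taking the first minus the rest: starting from the cone, the 22.5×13.5 cube at (9.5, 0.5) misses the remaining region (no effect); the cone at (-4, -1) partially overlaps it — only the 18.91 mm² overlap (of its 39.21 mm²) is removed, clipping the outline; the r=8.5 cylinder at (-4, 3) partially overlaps it — only the 39.53 mm² overlap (of its 224.40 mm²) is removed, clipping the outline — boundary = 16.41 mm; (rotated 50° about Z; rotation is an isometry so areas/perimeters/island counts are preserved). Overall, the cross-section is a single solid region. Total boundary length (outer) = 16.41 mm.

16.41 mm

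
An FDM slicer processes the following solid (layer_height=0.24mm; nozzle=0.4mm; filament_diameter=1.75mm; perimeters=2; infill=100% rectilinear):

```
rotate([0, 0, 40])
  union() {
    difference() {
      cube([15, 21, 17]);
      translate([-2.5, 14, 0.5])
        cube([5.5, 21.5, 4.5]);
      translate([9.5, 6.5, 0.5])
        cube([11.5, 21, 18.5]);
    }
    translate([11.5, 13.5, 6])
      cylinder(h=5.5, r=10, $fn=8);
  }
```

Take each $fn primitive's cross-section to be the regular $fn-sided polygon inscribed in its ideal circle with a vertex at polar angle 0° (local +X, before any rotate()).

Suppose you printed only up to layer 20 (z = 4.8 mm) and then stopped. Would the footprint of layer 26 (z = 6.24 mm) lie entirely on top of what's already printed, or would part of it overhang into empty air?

Compare the two slices. At z = 4.8: the cube is present — its section is the full 15×21 rectangle (area 315.00 mm²); the cube at (-2.5, 14) is present — its section is the full 5.5×21.5 rectangle (area 118.25 mm²); the 11.5×21 cube at (9.5, 6.5) contributes its full rectangle (area 241.50 mm²); Taking the first minus the rest: starting from the 15×21 cube (315.00 mm²), the 5.5×21.5 cube at (-2.5, 14) partially overlaps it — only the 21.00 mm² overlap (of its 118.25 mm²) is removed, clipping the outline; the 11.5×21 cube at (9.5, 6.5) partially overlaps it — only the 79.75 mm² overlap (of its 241.50 mm²) is removed, clipping the outline — area = 214.25 mm²; the cylinder at (11.5, 13.5) does not reach this height (z outside [6, 11.5]); Combining (union): only the result so far is present, so the union is just that shape — area = 214.25 mm²; (rotated 40° about Z; rotation is an isometry so areas/perimeters/island counts are preserved). At z = 6.24: the 15×21 cube contributes its full rectangle (area 315.00 mm²); the cube at (-2.5, 14) is not intersected at this z (z outside [0.5, 5]); the cube at (9.5, 6.5) (footprint 11.5×21) is included at this height (area 241.50 mm²); Subtracting the remaining from the first: starting from the 15×21 cube (315.00 mm²), the 11.5×21 cube at (9.5, 6.5) partially overlaps it — only the 79.75 mm² overlap (of its 241.50 mm²) is removed, clipping the outline — area = 235.25 mm²; the r=10 cylinder at (11.5, 13.5) contributes a regular 8-gon of circumradius 10 (area = (8/2)·10.000²·sin(360°/8) = 282.84 mm²); Combining (union): the regions partially overlap — summed areas 518.09 mm² minus the doubly-counted overlap 112.84 mm² gives 405.25 mm² — area = 405.25 mm²; (whole slice rotated 40° about Z — lengths, areas and connectivity unchanged). Checking containment: at z = 6.24 the cross-section extends beyond the z = 4.8 cross-section by about 191.00 mm².

part overhangs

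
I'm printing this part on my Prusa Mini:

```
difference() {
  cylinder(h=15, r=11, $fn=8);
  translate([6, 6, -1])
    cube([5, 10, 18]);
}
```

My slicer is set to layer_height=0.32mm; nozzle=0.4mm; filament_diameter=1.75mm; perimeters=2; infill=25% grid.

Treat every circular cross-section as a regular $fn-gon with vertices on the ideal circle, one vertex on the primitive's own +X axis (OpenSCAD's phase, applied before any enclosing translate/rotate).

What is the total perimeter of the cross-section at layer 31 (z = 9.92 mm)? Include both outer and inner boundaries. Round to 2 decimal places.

68.53 mm

At z = 9.92 mm: the r=11 cylinder contributes a regular 8-gon of circumradius 11 (perimeter = 2·8·11.000·sin(180°/8) = 67.35 mm); the cube at (6, 6) (footprint 5×10) is included at this height (perimeter 30.00 mm); Taking the first minus the rest: starting from the r=11 cylinder, the 5×10 cube at (6, 6) partially overlaps it — only the 4.47 mm² overlap (of its 50.00 mm²) is removed, clipping the outline — boundary = 68.53 mm. Overall, the cross-section is a single solid region. Total boundary length (outer) = 68.53 mm.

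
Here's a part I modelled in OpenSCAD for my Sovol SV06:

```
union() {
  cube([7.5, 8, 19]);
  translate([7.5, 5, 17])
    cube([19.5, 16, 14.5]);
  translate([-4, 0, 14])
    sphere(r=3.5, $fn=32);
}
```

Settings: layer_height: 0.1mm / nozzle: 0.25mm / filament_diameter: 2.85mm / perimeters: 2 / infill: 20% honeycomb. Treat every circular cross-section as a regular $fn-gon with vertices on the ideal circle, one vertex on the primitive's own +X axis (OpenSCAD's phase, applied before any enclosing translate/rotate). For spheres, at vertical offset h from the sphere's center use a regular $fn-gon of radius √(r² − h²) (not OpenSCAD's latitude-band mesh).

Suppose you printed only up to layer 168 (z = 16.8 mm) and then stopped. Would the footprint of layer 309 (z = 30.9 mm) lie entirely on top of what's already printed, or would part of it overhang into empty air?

Compare the two slices. At z = 16.8: the cube (footprint 7.5×8) is included at this height (area 60.00 mm²); the cube at (7.5, 5) is not intersected at this z (z outside [17, 31.5]); the r=3.5 sphere at (-4, 0) slices to a regular 32-gon of circumradius 2.100 (√(r²−h²) with h=2.8 from center) (area = (32/2)·2.100²·sin(360°/32) = 13.77 mm²); Merging all regions: the 2 present regions are separate (no shared area or edge), so areas and boundary lengths simply add and each stays a separate island — area = 73.77 mm². At z = 30.9: the cube is absent (z outside [0, 19]); the 19.5×16 cube at (7.5, 5) contributes its full rectangle (area 312.00 mm²); the sphere at (-4, 0) does not reach this height (|z−center|=16.900 > r=3.5); Combining (union): only the 19.5×16 cube at (7.5, 5) is present, so the union is just that shape — area = 312.00 mm². Checking containment: at z = 30.9 the cross-section extends beyond the z = 16.8 cross-section by about 312.00 mm².

part overhangs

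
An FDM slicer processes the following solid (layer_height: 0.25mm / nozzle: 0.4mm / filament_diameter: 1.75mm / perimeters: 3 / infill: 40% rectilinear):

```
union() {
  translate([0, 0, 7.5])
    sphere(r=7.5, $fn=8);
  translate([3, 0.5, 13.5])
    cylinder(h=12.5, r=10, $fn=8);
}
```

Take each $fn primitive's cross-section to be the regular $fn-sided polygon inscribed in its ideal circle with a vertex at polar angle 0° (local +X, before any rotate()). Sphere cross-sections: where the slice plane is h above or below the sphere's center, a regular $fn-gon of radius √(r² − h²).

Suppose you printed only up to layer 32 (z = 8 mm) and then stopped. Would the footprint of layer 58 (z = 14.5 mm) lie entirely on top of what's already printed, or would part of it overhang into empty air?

part overhangs

Compare the two slices. At z = 8: the r=7.5 sphere slices to a regular 8-gon of circumradius 7.483 (√(r²−h²) with h=0.5 from center) (area = (8/2)·7.483²·sin(360°/8) = 158.39 mm²); the cylinder at (3, 0.5) does not reach this height (z outside [13.5, 26]); Merging all regions: only the r=7.5 sphere is present, so the union is just that shape — area = 158.39 mm². At z = 14.5: the r=7.5 sphere contributes a regular 8-gon of circumradius √(7.5²−7²) = 2.693 (area = (8/2)·2.693²·sin(360°/8) = 20.51 mm²); the r=10 cylinder at (3, 0.5) contributes a regular 8-gon of circumradius 10 (area = (8/2)·10.000²·sin(360°/8) = 282.84 mm²); Combining (union): the r=7.5 sphere lies entirely inside the r=10 cylinder at (3, 0.5), so the union is just the r=10 cylinder at (3, 0.5) — area = 282.84 mm². Checking containment: at z = 14.5 the cross-section extends beyond the z = 8 cross-section by about 129.81 mm².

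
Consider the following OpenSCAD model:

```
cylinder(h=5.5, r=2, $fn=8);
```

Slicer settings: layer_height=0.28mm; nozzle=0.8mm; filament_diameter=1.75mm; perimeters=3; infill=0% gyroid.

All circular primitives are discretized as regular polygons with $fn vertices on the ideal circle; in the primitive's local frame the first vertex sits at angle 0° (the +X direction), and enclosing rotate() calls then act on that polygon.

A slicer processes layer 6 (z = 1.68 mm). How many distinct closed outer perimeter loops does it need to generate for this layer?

1

At z = 1.68 mm: the r=2 cylinder gives a regular 8-gon of circumradius 2 (constant along its height). The result has 1 disconnected region.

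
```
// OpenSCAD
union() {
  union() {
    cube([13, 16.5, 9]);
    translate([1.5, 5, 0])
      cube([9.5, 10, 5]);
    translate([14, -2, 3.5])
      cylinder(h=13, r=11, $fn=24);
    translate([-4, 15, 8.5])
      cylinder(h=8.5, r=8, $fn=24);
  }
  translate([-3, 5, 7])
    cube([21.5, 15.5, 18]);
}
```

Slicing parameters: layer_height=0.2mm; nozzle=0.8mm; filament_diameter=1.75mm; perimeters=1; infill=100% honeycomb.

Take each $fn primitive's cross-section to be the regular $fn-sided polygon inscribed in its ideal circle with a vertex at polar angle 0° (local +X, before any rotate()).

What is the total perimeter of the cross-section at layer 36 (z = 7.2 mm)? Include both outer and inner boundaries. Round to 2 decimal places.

109.87 mm

At z = 7.2 mm: the cube (footprint 13×16.5) is included at this height (perimeter 59.00 mm); the cube at (1.5, 5) is not intersected at this z (z outside [0, 5]); the cylinder at (14, -2): section is a regular 24-gon, circumradius r=11 (perimeter = 2·24·11.000·sin(180°/24) = 68.92 mm); the cylinder at (-4, 15) is not intersected at this z (z outside [8.5, 17]); Taking the union: the regions partially overlap (shared area 63.28 mm²), so the edge portions inside another operand are dropped and the merged outline is re-measured after clipping — boundary = 95.11 mm; the cube at (-3, 5) (footprint 21.5×15.5) is included at this height (perimeter 74.00 mm); Combining (union): the regions partially overlap (shared area 169.72 mm²), so the edge portions inside another operand are dropped and the merged outline is re-measured after clipping — boundary = 109.87 mm. Overall, the cross-section is a single solid region. Total boundary length (outer) = 109.87 mm.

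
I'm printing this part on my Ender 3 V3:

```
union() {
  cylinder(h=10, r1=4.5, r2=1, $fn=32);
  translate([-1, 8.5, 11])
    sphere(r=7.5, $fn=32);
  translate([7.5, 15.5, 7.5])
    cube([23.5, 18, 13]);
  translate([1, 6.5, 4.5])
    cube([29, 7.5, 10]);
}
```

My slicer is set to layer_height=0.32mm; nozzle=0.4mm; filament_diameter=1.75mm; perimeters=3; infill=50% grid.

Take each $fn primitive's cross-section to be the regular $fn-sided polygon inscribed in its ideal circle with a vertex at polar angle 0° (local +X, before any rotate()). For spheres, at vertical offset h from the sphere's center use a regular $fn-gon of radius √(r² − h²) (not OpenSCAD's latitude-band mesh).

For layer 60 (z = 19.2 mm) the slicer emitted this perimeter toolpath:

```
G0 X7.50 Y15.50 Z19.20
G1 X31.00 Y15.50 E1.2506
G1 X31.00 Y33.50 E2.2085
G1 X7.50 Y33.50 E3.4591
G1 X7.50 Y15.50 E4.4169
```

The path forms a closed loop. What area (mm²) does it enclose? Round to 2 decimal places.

423.00 mm²

Apply the shoelace formula to the sequence of (X, Y) vertices; enclosed area = 423.00 mm².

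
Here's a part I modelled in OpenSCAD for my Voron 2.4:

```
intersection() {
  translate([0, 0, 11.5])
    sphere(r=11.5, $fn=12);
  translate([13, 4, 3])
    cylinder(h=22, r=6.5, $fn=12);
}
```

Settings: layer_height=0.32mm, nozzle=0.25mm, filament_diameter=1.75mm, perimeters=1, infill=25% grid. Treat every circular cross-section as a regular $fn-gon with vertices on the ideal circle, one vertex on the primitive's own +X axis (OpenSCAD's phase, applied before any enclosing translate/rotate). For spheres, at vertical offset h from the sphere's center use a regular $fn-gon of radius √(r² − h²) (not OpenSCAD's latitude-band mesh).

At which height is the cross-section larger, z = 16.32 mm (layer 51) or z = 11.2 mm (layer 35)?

layer 35 (z = 11.2 mm)

Layer 51 (z = 16.32): the sphere: section is a regular 12-gon, circumradius = √(r²−h²) = √(11.5²−4.82²) = 10.441 (area = (12/2)·10.441²·sin(360°/12) = 327.05 mm²); the r=6.5 cylinder at (13, 4) gives a regular 12-gon of circumradius 6.5 (constant along its height) (area = (12/2)·6.500²·sin(360°/12) = 126.75 mm²); Keeping only the common overlap: the r=6.5 cylinder at (13, 4) partially overlaps the r=11.5 sphere; clipping to the common part keeps 18.42 mm² — area = 18.42 mm². So its area = 18.42 mm². Layer 35 (z = 11.2): the sphere: section is a regular 12-gon, circumradius = √(r²−h²) = √(11.5²−0.3²) = 11.496 (area = (12/2)·11.496²·sin(360°/12) = 396.48 mm²); the r=6.5 cylinder at (13, 4) contributes a regular 12-gon of circumradius 6.5 (area = (12/2)·6.500²·sin(360°/12) = 126.75 mm²); Keeping only the common overlap: the r=6.5 cylinder at (13, 4) partially overlaps the r=11.5 sphere; clipping to the common part keeps 28.91 mm² — area = 28.91 mm². So its area = 28.91 mm². Layer 35 is larger (28.91 vs 18.42 mm²).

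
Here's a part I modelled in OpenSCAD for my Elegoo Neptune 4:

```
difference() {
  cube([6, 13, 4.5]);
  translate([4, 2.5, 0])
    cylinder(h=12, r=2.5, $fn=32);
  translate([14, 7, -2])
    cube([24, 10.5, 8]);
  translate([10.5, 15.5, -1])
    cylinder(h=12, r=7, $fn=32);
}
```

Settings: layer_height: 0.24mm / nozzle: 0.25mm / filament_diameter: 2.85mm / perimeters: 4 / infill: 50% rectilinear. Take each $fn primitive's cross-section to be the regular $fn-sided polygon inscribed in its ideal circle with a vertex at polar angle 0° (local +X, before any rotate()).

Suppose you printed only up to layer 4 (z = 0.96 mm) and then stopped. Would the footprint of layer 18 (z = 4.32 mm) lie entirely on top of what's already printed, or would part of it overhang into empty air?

entirely on top

Compare the two slices. At z = 0.96: the 6×13 cube contributes its full rectangle (area 78.00 mm²); the r=2.5 cylinder at (4, 2.5) gives a regular 32-gon of circumradius 2.5 (constant along its height) (area = (32/2)·2.500²·sin(360°/32) = 19.51 mm²); the cube at (14, 7) is present — its section is the full 24×10.5 rectangle (area 252.00 mm²); the r=7 cylinder at (10.5, 15.5) gives a regular 32-gon of circumradius 7 (constant along its height) (area = (32/2)·7.000²·sin(360°/32) = 152.95 mm²); After the difference (first − rest): starting from the 6×13 cube (78.00 mm²), the r=2.5 cylinder at (4, 2.5) partially overlaps it — only the 18.51 mm² overlap (of its 19.51 mm²) is removed, clipping the outline; the 24×10.5 cube at (14, 7) misses the remaining region (no effect); the r=7 cylinder at (10.5, 15.5) partially overlaps it — only the 3.37 mm² overlap (of its 152.95 mm²) is removed, clipping the outline — area = 56.12 mm². At z = 4.32: the cube (footprint 6×13) is included at this height (area 78.00 mm²); the cylinder at (4, 2.5): section is a regular 32-gon, circumradius r=2.5 (area = (32/2)·2.500²·sin(360°/32) = 19.51 mm²); the 24×10.5 cube at (14, 7) contributes its full rectangle (area 252.00 mm²); the cylinder at (10.5, 15.5): section is a regular 32-gon, circumradius r=7 (area = (32/2)·7.000²·sin(360°/32) = 152.95 mm²); Subtracting the remaining from the first: starting from the 6×13 cube (78.00 mm²), the r=2.5 cylinder at (4, 2.5) partially overlaps it — only the 18.51 mm² overlap (of its 19.51 mm²) is removed, clipping the outline; the 24×10.5 cube at (14, 7) misses the remaining region (no effect); the r=7 cylinder at (10.5, 15.5) partially overlaps it — only the 3.37 mm² overlap (of its 152.95 mm²) is removed, clipping the outline — area = 56.12 mm². Checking containment: the cross-section at z = 4.32 is a subset of the cross-section at z = 0.96.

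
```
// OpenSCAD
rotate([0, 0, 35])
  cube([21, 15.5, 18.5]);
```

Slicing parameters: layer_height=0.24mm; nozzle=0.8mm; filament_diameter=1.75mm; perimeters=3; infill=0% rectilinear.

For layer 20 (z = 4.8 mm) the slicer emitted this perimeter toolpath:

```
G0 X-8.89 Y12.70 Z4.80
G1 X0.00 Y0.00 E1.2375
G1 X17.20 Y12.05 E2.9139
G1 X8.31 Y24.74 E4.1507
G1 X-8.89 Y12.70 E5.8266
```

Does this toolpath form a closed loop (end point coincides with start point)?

Start point (G0): (-8.89, 12.70). End point (last G1): the path returns to the start — closed.

yes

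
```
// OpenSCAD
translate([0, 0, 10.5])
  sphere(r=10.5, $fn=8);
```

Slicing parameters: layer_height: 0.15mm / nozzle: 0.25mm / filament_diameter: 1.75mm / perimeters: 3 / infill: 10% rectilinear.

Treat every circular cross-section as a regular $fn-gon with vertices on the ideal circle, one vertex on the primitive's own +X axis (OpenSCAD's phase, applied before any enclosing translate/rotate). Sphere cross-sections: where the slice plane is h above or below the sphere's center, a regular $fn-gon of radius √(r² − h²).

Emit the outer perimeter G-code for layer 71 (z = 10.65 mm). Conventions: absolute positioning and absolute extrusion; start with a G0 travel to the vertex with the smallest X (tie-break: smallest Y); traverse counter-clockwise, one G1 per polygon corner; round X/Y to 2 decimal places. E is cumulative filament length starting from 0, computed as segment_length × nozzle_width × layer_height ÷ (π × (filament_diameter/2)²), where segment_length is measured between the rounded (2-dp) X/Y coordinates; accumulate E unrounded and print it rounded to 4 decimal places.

G0 X-10.50 Y0.00 Z10.65
G1 X-7.42 Y-7.42 E0.1253
G1 X0.00 Y-10.50 E0.2505
G1 X7.42 Y-7.42 E0.3758
G1 X10.50 Y0.00 E0.5010
G1 X7.42 Y7.42 E0.6263
G1 X0.00 Y10.50 E0.7515
G1 X-7.42 Y7.42 E0.8768
G1 X-10.50 Y0.00 E1.0020

At z = 10.65 mm: the r=10.5 sphere contributes a regular 8-gon of circumradius √(10.5²−0.15²) = 10.499. The outline is a single polygon with 8 vertices. Extrusion per mm of travel: 0.25 × 0.15 / (π × 0.875²) = 0.015591. Accumulating E over each segment gives final E = 1.0020.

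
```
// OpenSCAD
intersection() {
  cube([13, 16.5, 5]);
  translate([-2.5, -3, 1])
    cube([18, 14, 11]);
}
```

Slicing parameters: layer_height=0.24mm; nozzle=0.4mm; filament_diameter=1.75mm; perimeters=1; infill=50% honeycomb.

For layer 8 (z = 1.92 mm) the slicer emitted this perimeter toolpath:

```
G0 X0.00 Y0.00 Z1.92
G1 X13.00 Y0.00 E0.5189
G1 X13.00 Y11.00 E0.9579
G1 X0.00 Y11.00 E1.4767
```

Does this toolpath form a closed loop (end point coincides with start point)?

no

Start point (G0): (0.00, 0.00). End point (last G1): the path does not return to the start — open.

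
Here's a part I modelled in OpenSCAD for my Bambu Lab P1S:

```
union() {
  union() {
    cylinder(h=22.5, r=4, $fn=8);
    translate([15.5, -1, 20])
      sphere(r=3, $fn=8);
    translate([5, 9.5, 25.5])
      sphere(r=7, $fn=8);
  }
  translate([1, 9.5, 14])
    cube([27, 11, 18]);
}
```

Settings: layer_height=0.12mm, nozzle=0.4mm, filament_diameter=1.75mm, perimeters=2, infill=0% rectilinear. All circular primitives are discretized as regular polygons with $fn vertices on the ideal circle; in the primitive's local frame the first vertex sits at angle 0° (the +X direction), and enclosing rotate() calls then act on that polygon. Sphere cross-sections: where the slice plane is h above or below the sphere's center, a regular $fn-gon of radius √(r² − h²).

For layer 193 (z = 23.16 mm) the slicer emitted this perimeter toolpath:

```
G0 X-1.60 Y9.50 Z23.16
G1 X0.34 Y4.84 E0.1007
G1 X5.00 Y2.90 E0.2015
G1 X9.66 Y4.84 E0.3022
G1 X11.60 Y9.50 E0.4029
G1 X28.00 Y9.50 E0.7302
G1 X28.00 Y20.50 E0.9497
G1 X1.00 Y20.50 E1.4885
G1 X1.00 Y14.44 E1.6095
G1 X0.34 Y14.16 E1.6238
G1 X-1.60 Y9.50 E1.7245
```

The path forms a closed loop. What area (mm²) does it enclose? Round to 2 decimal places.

366.20 mm²

Apply the shoelace formula to the sequence of (X, Y) vertices; enclosed area = 366.20 mm².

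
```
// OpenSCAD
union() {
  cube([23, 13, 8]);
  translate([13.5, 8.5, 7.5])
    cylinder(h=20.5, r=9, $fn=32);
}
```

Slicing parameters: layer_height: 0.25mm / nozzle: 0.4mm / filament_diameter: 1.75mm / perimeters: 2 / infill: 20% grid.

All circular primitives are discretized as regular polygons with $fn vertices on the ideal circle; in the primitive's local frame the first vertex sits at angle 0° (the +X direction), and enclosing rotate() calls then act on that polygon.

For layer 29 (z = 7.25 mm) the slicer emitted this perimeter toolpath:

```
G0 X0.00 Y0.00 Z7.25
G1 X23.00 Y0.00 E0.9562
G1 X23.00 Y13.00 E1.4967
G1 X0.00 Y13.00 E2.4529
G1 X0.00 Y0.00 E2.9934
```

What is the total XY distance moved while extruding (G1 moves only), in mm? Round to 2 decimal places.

Sum the Euclidean lengths of each G1 segment: total = 72.00 mm.

72.00 mm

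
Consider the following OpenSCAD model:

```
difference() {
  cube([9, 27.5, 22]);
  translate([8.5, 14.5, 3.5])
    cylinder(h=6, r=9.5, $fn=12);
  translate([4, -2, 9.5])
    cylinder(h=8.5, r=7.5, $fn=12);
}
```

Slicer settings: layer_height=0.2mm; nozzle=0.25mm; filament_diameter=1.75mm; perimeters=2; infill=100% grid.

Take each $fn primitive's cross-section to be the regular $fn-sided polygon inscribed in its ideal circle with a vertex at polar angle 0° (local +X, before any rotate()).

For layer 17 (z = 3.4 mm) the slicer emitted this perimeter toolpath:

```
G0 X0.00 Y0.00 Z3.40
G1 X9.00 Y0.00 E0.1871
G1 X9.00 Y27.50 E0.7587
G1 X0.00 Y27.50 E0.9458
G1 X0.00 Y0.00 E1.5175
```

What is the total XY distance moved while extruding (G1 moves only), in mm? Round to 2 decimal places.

73.00 mm

Sum the Euclidean lengths of each G1 segment: total = 73.00 mm.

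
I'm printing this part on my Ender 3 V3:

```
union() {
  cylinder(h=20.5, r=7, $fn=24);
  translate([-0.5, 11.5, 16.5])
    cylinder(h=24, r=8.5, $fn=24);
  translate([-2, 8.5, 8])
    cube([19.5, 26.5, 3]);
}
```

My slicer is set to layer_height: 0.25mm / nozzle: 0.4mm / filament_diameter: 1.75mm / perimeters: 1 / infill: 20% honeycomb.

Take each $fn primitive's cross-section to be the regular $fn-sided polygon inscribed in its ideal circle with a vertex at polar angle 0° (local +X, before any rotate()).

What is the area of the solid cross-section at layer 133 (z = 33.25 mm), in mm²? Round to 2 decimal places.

At z = 33.25 mm: the cylinder does not reach this height (z outside [0, 20.5]); the r=8.5 cylinder at (-0.5, 11.5) contributes a regular 24-gon of circumradius 8.5 (area = (24/2)·8.500²·sin(360°/24) = 224.40 mm²); the cube at (-2, 8.5) is not intersected at this z (z outside [8, 11]); Combining (union): only the r=8.5 cylinder at (-0.5, 11.5) is present, so the union is just that shape — area = 224.40 mm². Overall, the cross-section is a single solid region. Net area = 224.40 mm².

224.40 mm²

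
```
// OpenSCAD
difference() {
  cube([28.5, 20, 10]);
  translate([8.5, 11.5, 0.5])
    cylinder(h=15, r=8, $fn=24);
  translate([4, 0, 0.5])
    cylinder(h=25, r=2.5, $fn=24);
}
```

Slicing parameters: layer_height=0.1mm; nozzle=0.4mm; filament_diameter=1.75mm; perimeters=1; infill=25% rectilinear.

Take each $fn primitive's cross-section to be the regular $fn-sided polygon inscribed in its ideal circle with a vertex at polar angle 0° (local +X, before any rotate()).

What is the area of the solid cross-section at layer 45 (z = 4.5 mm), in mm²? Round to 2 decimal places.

At z = 4.5 mm: the 28.5×20 cube contributes its full rectangle (area 570.00 mm²); the cylinder at (8.5, 11.5): section is a regular 24-gon, circumradius r=8 (area = (24/2)·8.000²·sin(360°/24) = 198.77 mm²); the r=2.5 cylinder at (4, 0) gives a regular 24-gon of circumradius 2.5 (constant along its height) (area = (24/2)·2.500²·sin(360°/24) = 19.41 mm²); Subtracting the remaining from the first: starting from the 28.5×20 cube (570.00 mm²), the r=8 cylinder at (8.5, 11.5) lies wholly inside it (removes its full 198.77 mm² and its 50.12 mm outline becomes a hole wall); the r=2.5 cylinder at (4, 0) partially overlaps it — only the 9.71 mm² overlap (of its 19.41 mm²) is removed, clipping the outline — area = 361.52 mm². Overall, the cross-section is one region with 1 hole. Net area = 361.52 mm².

361.52 mm²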